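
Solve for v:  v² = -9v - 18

v = -6 or v = -3

Bring every term to one side: v² + 9v + 18 = 0.
Factor: (v + 3)(v + 6) = 0.
So v = -3 or v = -6.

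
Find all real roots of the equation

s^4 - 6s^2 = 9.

Let u = s^2. The equation becomes u^2 - 6u - 9 = 0.
By the quadratic formula, u = 3 + 3*sqrt(2) or u = 3 - 3*sqrt(2).
s^2 = 3 + 3*sqrt(2) gives s = +/-sqrt(3 + 3*sqrt(2)) ~= +/-2.6912.
s^2 = 3 - 3*sqrt(2) < 0 has no real solution.

s = -2.6912 or s = 2.6912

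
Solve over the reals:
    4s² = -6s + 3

s = -1.8956 or s = 0.3956

Rearrange to standard form: 4s² + 6s - 3 = 0.
Discriminant: (6)² − 4·4·(-3) = 84.
Quadratic formula: s = (-6 ± √84) / 8.
So s = -3/4 + √(21)/4 ≈ 0.3956 or s = -√(21)/4 - 3/4 ≈ -1.8956.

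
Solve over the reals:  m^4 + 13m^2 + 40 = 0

Let u = m^2. The equation becomes u^2 + 13u + 40 = 0.
Factor: (u + 5)(u + 8) = 0, so u = -5 or u = -8.
m^2 = -5 < 0 has no real solution.
m^2 = -8 < 0 has no real solution.

No real solutions.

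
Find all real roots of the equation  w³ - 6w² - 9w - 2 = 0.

Possible rational roots are divisors of -2. Testing w = -1 gives 0, so (w + 1) is a factor.
Divide: w³ - 6w² - 9w - 2 = (w + 1)(w² - 7w - 2).
Apply the quadratic formula to w² - 7w - 2 = 0: w = (7 ± √57)/2, i.e. w ≈ 7.2749 or w ≈ -0.2749.

w = -1 or w = -0.2749 or w = 7.2749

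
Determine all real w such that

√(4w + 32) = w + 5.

Square both sides: 4w + 32 = (w + 5)².
Expand and rearrange: w² + 6w - 7 = 0.
Solving gives w = 1 or w = -7.
Check each candidate in the original equation:
  w = 1: √(36) = 6, while w + 5 = 6 — valid.
  w = -7: √(4) = 2, while w + 5 = -2 — extraneous.

w = 1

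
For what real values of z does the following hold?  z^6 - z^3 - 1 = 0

Let u = z^3. The equation becomes u^2 - u - 1 = 0.
By the quadratic formula, u = 1/2 + sqrt(5)/2 or u = 1/2 - sqrt(5)/2.
z^3 = 1/2 + sqrt(5)/2 gives z = (1/2 + sqrt(5)/2)^(1/3) ~= 1.174.
z^3 = 1/2 - sqrt(5)/2 gives z = -(-1/2 + sqrt(5)/2)^(1/3) ~= -0.8518.

z = -0.8518 or z = 1.174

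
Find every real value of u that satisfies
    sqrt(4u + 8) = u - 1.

Square both sides: 4u + 8 = (u - 1)^2.
Expand and rearrange: u^2 - 6u - 7 = 0.
Solving gives u = 7 or u = -1.
Check each candidate in the original equation:
  u = 7: sqrt(36) = 6, while u - 1 = 6 — valid.
  u = -1: sqrt(4) = 2, while u - 1 = -2 — extraneous.

u = 7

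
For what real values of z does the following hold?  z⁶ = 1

z = -1 or z = 1

Let u = z³. The equation becomes u² - 1 = 0.
Factor: (u - 1)(u + 1) = 0, so u = 1 or u = -1.
z³ = 1 gives z = 1.
z³ = -1 gives z = -1.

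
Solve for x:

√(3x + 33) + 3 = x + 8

x = 1

Isolate the radical: √(3x + 33) = x + 5.
Square both sides: 3x + 33 = (x + 5)².
Expand and rearrange: x² + 7x - 8 = 0.
Solving gives x = 1 or x = -8.
Check each candidate in the original equation:
  x = 1: √(36) = 6, while x + 5 = 6 — valid.
  x = -8: √(9) = 3, while x + 5 = -3 — extraneous.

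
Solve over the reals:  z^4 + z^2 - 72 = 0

Let u = z^2. The equation becomes u^2 + u - 72 = 0.
Factor: (u + 9)(u - 8) = 0, so u = -9 or u = 8.
z^2 = -9 < 0 has no real solution.
z^2 = 8 gives z = +/-2*sqrt(2) ~= +/-2.8284.

z = -2.8284 or z = 2.8284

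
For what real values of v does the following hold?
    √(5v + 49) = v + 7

Square both sides: 5v + 49 = (v + 7)².
Expand and rearrange: v² + 9v = 0.
Solving gives v = 0 or v = -9.
Check each candidate in the original equation:
  v = 0: √(49) = 7, while v + 7 = 7 — valid.
  v = -9: √(4) = 2, while v + 7 = -2 — extraneous.

v = 0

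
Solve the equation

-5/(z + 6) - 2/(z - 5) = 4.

z = -7.303 or z = 4.553

Multiply both sides by (z + 6)(z - 5):
-5(z - 5) - 2(z + 6) = 4(z + 6)(z - 5).
Expand and collect terms: 4z^2 + 11z - 133 = 0.
By the quadratic formula, z = (-11 +/- sqrt(2249)) / 8, so z ~= 4.553 or z ~= -7.303.
Neither value makes a denominator zero (z != -6, z != 5), so both are valid.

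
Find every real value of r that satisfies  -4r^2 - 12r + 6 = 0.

Discriminant: (-12)^2 - 4*(-4)*6 = 240.
Quadratic formula: r = (12 +/- sqrt(240)) / (-8).
So r = -sqrt(15)/2 - 3/2 ~= -3.4365 or r = -3/2 + sqrt(15)/2 ~= 0.4365.

r = -3.4365 or r = 0.4365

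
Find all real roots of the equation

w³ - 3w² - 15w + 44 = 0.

w = -3.8541 or w = 2.8541 or w = 4

Possible rational roots are divisors of 44. Testing w = 4 gives 0, so (w - 4) is a factor.
Divide: w³ - 3w² - 15w + 44 = (w - 4)(w² + w - 11).
Apply the quadratic formula to w² + w - 11 = 0: w = (-1 ± √45)/2, i.e. w ≈ 2.8541 or w ≈ -3.8541.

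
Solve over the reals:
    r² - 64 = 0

r = -8 or r = 8

Factor: (r - 8)(r + 8) = 0.
So r = 8 or r = -8.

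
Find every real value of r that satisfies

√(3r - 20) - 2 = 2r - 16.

r = 8

Isolate the radical: √(3r - 20) = 2r - 14.
Square both sides: 3r - 20 = (2r - 14)².
Expand and rearrange: 4r² - 59r + 216 = 0.
Solving gives r = 8 or r = 6.75.
Check each candidate in the original equation:
  r = 8: √(4) = 2, while 2r - 14 = 2 — valid.
  r = 6.75: √(0.25) = 0.5, while 2r - 14 = -0.5 — extraneous.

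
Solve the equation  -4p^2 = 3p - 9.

p = -1.9212 or p = 1.1712

Rearrange to standard form: -4p^2 - 3p + 9 = 0.
Discriminant: (-3)^2 - 4*(-4)*9 = 153.
Quadratic formula: p = (3 +/- sqrt(153)) / (-8).
So p = -3*sqrt(17)/8 - 3/8 ~= -1.9212 or p = -3/8 + 3*sqrt(17)/8 ~= 1.1712.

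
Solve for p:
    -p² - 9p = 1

p = -8.8875 or p = -0.1125

Rearrange to standard form: -p² - 9p - 1 = 0.
Discriminant: (-9)² − 4·(-1)·(-1) = 77.
Quadratic formula: p = (9 ± √77) / (-2).
So p = -9/2 - √(77)/2 ≈ -8.8875 or p = -9/2 + √(77)/2 ≈ -0.1125.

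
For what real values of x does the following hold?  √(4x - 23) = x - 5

x = 6 or x = 8

Square both sides: 4x - 23 = (x - 5)².
Expand and rearrange: x² - 14x + 48 = 0.
Solving gives x = 8 or x = 6.
Check each candidate in the original equation:
  x = 8: √(9) = 3, while x - 5 = 3 — valid.
  x = 6: √(1) = 1, while x - 5 = 1 — valid.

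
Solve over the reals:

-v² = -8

Rearrange to standard form: -v² + 8 = 0.
Discriminant: (0)² − 4·(-1)·8 = 32.
Quadratic formula: v = (0 ± √32) / (-2).
So v = -2·√(2) ≈ -2.8284 or v = 2·√(2) ≈ 2.8284.

v = -2.8284 or v = 2.8284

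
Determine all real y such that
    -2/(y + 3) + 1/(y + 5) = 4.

Multiply both sides by (y + 3)(y + 5):
-2(y + 5) + (y + 3) = 4(y + 3)(y + 5).
Expand and collect terms: 4y² + 33y + 67 = 0.
By the quadratic formula, y = (-33 ± √17) / 8, so y ≈ -3.6096 or y ≈ -4.6404.
Neither value makes a denominator zero (y ≠ -3, y ≠ -5), so both are valid.

y = -4.6404 or y = -3.6096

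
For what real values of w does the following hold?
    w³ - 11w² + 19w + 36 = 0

w = -1.1098 or w = 4 or w = 8.1098

Possible rational roots are divisors of 36. Testing w = 4 gives 0, so (w - 4) is a factor.
Divide: w³ - 11w² + 19w + 36 = (w - 4)(w² - 7w - 9).
Apply the quadratic formula to w² - 7w - 9 = 0: w = (7 ± √85)/2, i.e. w ≈ 8.1098 or w ≈ -1.1098.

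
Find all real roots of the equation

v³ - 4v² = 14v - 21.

Rearrange: v³ - 4v² - 14v + 21 = 0.
Possible rational roots are divisors of 21. Testing v = -3 gives 0, so (v + 3) is a factor.
Divide: v³ - 4v² - 14v + 21 = (v + 3)(v² - 7v + 7).
Apply the quadratic formula to v² - 7v + 7 = 0: v = (7 ± √21)/2, i.e. v ≈ 5.7913 or v ≈ 1.2087.

v = -3 or v = 1.2087 or v = 5.7913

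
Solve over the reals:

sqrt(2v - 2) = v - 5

Square both sides: 2v - 2 = (v - 5)^2.
Expand and rearrange: v^2 - 12v + 27 = 0.
Solving gives v = 9 or v = 3.
Check each candidate in the original equation:
  v = 9: sqrt(16) = 4, while v - 5 = 4 — valid.
  v = 3: sqrt(4) = 2, while v - 5 = -2 — extraneous.

v = 9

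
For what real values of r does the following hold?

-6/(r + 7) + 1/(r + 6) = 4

Multiply both sides by (r + 7)(r + 6):
-6(r + 6) + (r + 7) = 4(r + 7)(r + 6).
Expand and collect terms: 4r² + 57r + 197 = 0.
By the quadratic formula, r = (-57 ± √97) / 8, so r ≈ -5.8939 or r ≈ -8.3561.
Neither value makes a denominator zero (r ≠ -7, r ≠ -6), so both are valid.

r = -8.3561 or r = -5.8939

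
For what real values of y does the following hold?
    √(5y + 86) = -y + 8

y = -1

Square both sides: 5y + 86 = (-y + 8)².
Expand and rearrange: y² - 21y - 22 = 0.
Solving gives y = 22 or y = -1.
Check each candidate in the original equation:
  y = 22: √(196) = 14, while -y + 8 = -14 — extraneous.
  y = -1: √(81) = 9, while -y + 8 = 9 — valid.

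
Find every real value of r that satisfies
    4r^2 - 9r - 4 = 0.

r = -0.3802 or r = 2.6302

Discriminant: (-9)^2 - 4*4*(-4) = 145.
Quadratic formula: r = (9 +/- sqrt(145)) / 8.
So r = 9/8 + sqrt(145)/8 ~= 2.6302 or r = 9/8 - sqrt(145)/8 ~= -0.3802.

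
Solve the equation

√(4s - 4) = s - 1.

Square both sides: 4s - 4 = (s - 1)².
Expand and rearrange: s² - 6s + 5 = 0.
Solving gives s = 5 or s = 1.
Check each candidate in the original equation:
  s = 5: √(16) = 4, while s - 1 = 4 — valid.
  s = 1: √(0) = 0, while s - 1 = 0 — valid.

s = 1 or s = 5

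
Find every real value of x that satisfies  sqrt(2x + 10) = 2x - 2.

Square both sides: 2x + 10 = (2x - 2)^2.
Expand and rearrange: 4x^2 - 10x - 6 = 0.
Solving gives x = 3 or x = -0.5.
Check each candidate in the original equation:
  x = 3: sqrt(16) = 4, while 2x - 2 = 4 — valid.
  x = -0.5: sqrt(9) = 3, while 2x - 2 = -3 — extraneous.

x = 3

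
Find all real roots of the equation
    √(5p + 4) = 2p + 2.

Square both sides: 5p + 4 = (2p + 2)².
Expand and rearrange: 4p² + 3p = 0.
Solving gives p = 0 or p = -0.75.
Check each candidate in the original equation:
  p = 0: √(4) = 2, while 2p + 2 = 2 — valid.
  p = -0.75: √(0.25) = 0.5, while 2p + 2 = 0.5 — valid.

p = -0.75 or p = 0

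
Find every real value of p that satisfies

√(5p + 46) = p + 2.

Square both sides: 5p + 46 = (p + 2)².
Expand and rearrange: p² - p - 42 = 0.
Solving gives p = 7 or p = -6.
Check each candidate in the original equation:
  p = 7: √(81) = 9, while p + 2 = 9 — valid.
  p = -6: √(16) = 4, while p + 2 = -4 — extraneous.

p = 7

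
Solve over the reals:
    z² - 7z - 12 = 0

z = -1.4244 or z = 8.4244

Discriminant: (-7)² − 4·1·(-12) = 97.
Quadratic formula: z = (7 ± √97) / 2.
So z = 7/2 + √(97)/2 ≈ 8.4244 or z = 7/2 - √(97)/2 ≈ -1.4244.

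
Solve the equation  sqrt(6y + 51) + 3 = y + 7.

Isolate the radical: sqrt(6y + 51) = y + 4.
Square both sides: 6y + 51 = (y + 4)^2.
Expand and rearrange: y^2 + 2y - 35 = 0.
Solving gives y = 5 or y = -7.
Check each candidate in the original equation:
  y = 5: sqrt(81) = 9, while y + 4 = 9 — valid.
  y = -7: sqrt(9) = 3, while y + 4 = -3 — extraneous.

y = 5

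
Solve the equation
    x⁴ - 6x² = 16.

x = -2.8284 or x = 2.8284

Let u = x². The equation becomes u² - 6u - 16 = 0.
Factor: (u - 8)(u + 2) = 0, so u = 8 or u = -2.
x² = 8 gives x = ±2·√(2) ≈ ±2.8284.
x² = -2 < 0 has no real solution.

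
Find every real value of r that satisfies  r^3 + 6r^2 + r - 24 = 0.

Possible rational roots are divisors of -24. Testing r = -3 gives 0, so (r + 3) is a factor.
Divide: r^3 + 6r^2 + r - 24 = (r + 3)(r^2 + 3r - 8).
Apply the quadratic formula to r^2 + 3r - 8 = 0: r = (-3 +/- sqrt(41))/2, i.e. r ~= 1.7016 or r ~= -4.7016.

r = -4.7016 or r = -3 or r = 1.7016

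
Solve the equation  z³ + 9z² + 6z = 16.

z = -8 or z = -2 or z = 1

Rearrange: z³ + 9z² + 6z - 16 = 0.
Possible rational roots are divisors of -16. Testing z = -2 gives 0, so (z + 2) is a factor.
Divide: z³ + 9z² + 6z - 16 = (z + 2)(z² + 7z - 8).
Factor the quadratic: z = 1 or z = -8.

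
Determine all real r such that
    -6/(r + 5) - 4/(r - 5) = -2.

r = -2.6235 or r = 7.6235

Multiply both sides by (r + 5)(r - 5):
-6(r - 5) - 4(r + 5) = -2(r + 5)(r - 5).
Expand and collect terms: -2r² + 10r + 40 = 0.
By the quadratic formula, r = (-10 ± √420) / -4, so r ≈ -2.6235 or r ≈ 7.6235.
Neither value makes a denominator zero (r ≠ -5, r ≠ 5), so both are valid.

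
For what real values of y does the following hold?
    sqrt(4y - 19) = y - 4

Square both sides: 4y - 19 = (y - 4)^2.
Expand and rearrange: y^2 - 12y + 35 = 0.
Solving gives y = 7 or y = 5.
Check each candidate in the original equation:
  y = 7: sqrt(9) = 3, while y - 4 = 3 — valid.
  y = 5: sqrt(1) = 1, while y - 4 = 1 — valid.

y = 5 or y = 7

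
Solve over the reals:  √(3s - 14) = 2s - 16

Square both sides: 3s - 14 = (2s - 16)².
Expand and rearrange: 4s² - 67s + 270 = 0.
Solving gives s = 10 or s = 6.75.
Check each candidate in the original equation:
  s = 10: √(16) = 4, while 2s - 16 = 4 — valid.
  s = 6.75: √(6.25) = 2.5, while 2s - 16 = -2.5 — extraneous.

s = 10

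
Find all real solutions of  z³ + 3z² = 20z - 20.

Rearrange: z³ + 3z² - 20z + 20 = 0.
Possible rational roots are divisors of 20. Testing z = 2 gives 0, so (z - 2) is a factor.
Divide: z³ + 3z² - 20z + 20 = (z - 2)(z² + 5z - 10).
Apply the quadratic formula to z² + 5z - 10 = 0: z = (-5 ± √65)/2, i.e. z ≈ 1.5311 or z ≈ -6.5311.

z = -6.5311 or z = 1.5311 or z = 2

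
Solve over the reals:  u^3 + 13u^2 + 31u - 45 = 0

u = -9 or u = -5 or u = 1

Possible rational roots are divisors of -45. Testing u = -5 gives 0, so (u + 5) is a factor.
Divide: u^3 + 13u^2 + 31u - 45 = (u + 5)(u^2 + 8u - 9).
Factor the quadratic: u = 1 or u = -9.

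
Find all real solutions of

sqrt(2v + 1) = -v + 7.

Square both sides: 2v + 1 = (-v + 7)^2.
Expand and rearrange: v^2 - 16v + 48 = 0.
Solving gives v = 12 or v = 4.
Check each candidate in the original equation:
  v = 12: sqrt(25) = 5, while -v + 7 = -5 — extraneous.
  v = 4: sqrt(9) = 3, while -v + 7 = 3 — valid.

v = 4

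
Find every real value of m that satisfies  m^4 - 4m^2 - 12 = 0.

m = -2.4495 or m = 2.4495

Let u = m^2. The equation becomes u^2 - 4u - 12 = 0.
Factor: (u + 2)(u - 6) = 0, so u = -2 or u = 6.
m^2 = -2 < 0 has no real solution.
m^2 = 6 gives m = +/-sqrt(6) ~= +/-2.4495.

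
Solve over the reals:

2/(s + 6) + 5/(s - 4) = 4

Multiply both sides by (s + 6)(s - 4):
2(s - 4) + 5(s + 6) = 4(s + 6)(s - 4).
Expand and collect terms: 4s^2 + s - 118 = 0.
By the quadratic formula, s = (-1 +/- sqrt(1889)) / 8, so s ~= 5.3078 or s ~= -5.5578.
Neither value makes a denominator zero (s != -6, s != 4), so both are valid.

s = -5.5578 or s = 5.3078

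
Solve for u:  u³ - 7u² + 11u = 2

Rearrange: u³ - 7u² + 11u - 2 = 0.
Possible rational roots are divisors of -2. Testing u = 2 gives 0, so (u - 2) is a factor.
Divide: u³ - 7u² + 11u - 2 = (u - 2)(u² - 5u + 1).
Apply the quadratic formula to u² - 5u + 1 = 0: u = (5 ± √21)/2, i.e. u ≈ 4.7913 or u ≈ 0.2087.

u = 0.2087 or u = 2 or u = 4.7913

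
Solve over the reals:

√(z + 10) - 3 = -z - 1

Isolate the radical: √(z + 10) = -z + 2.
Square both sides: z + 10 = (-z + 2)².
Expand and rearrange: z² - 5z - 6 = 0.
Solving gives z = 6 or z = -1.
Check each candidate in the original equation:
  z = 6: √(16) = 4, while -z + 2 = -4 — extraneous.
  z = -1: √(9) = 3, while -z + 2 = 3 — valid.

z = -1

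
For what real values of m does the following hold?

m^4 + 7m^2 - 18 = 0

Let u = m^2. The equation becomes u^2 + 7u - 18 = 0.
Factor: (u + 9)(u - 2) = 0, so u = -9 or u = 2.
m^2 = -9 < 0 has no real solution.
m^2 = 2 gives m = +/-sqrt(2) ~= +/-1.4142.

m = -1.4142 or m = 1.4142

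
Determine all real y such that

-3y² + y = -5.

y = -1.135 or y = 1.4684

Rearrange to standard form: -3y² + y + 5 = 0.
Discriminant: (1)² − 4·(-3)·5 = 61.
Quadratic formula: y = (-1 ± √61) / (-6).
So y = 1/6 - √(61)/6 ≈ -1.135 or y = 1/6 + √(61)/6 ≈ 1.4684.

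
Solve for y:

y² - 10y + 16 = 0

y = 2 or y = 8

Factor: (y - 8)(y - 2) = 0.
So y = 8 or y = 2.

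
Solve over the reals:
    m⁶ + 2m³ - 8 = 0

Let u = m³. The equation becomes u² + 2u - 8 = 0.
Factor: (u + 4)(u - 2) = 0, so u = -4 or u = 2.
m³ = -4 gives m = -∛(4) ≈ -1.5874.
m³ = 2 gives m = ∛(2) ≈ 1.2599.

m = -1.5874 or m = 1.2599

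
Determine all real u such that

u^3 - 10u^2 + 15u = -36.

u = -1.2426 or u = 4 or u = 7.2426

Rearrange: u^3 - 10u^2 + 15u + 36 = 0.
Possible rational roots are divisors of 36. Testing u = 4 gives 0, so (u - 4) is a factor.
Divide: u^3 - 10u^2 + 15u + 36 = (u - 4)(u^2 - 6u - 9).
Apply the quadratic formula to u^2 - 6u - 9 = 0: u = (6 +/- sqrt(72))/2, i.e. u ~= 7.2426 or u ~= -1.2426.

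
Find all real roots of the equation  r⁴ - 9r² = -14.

r = -2.6458 or r = -1.4142 or r = 1.4142 or r = 2.6458

Let u = r². The equation becomes u² - 9u + 14 = 0.
Factor: (u - 2)(u - 7) = 0, so u = 2 or u = 7.
r² = 2 gives r = ±√(2) ≈ ±1.4142.
r² = 7 gives r = ±√(7) ≈ ±2.6458.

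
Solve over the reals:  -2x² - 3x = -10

Rearrange to standard form: -2x² - 3x + 10 = 0.
Discriminant: (-3)² − 4·(-2)·10 = 89.
Quadratic formula: x = (3 ± √89) / (-4).
So x = -√(89)/4 - 3/4 ≈ -3.1085 or x = -3/4 + √(89)/4 ≈ 1.6085.

x = -3.1085 or x = 1.6085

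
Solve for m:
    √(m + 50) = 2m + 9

Square both sides: m + 50 = (2m + 9)².
Expand and rearrange: 4m² + 35m + 31 = 0.
Solving gives m = -1 or m = -7.75.
Check each candidate in the original equation:
  m = -1: √(49) = 7, while 2m + 9 = 7 — valid.
  m = -7.75: √(42.25) = 6.5, while 2m + 9 = -6.5 — extraneous.

m = -1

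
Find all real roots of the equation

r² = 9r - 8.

Bring every term to one side: r² - 9r + 8 = 0.
Factor: (r - 1)(r - 8) = 0.
So r = 1 or r = 8.

r = 1 or r = 8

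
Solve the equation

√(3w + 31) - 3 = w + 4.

w = -2

Isolate the radical: √(3w + 31) = w + 7.
Square both sides: 3w + 31 = (w + 7)².
Expand and rearrange: w² + 11w + 18 = 0.
Solving gives w = -2 or w = -9.
Check each candidate in the original equation:
  w = -2: √(25) = 5, while w + 7 = 5 — valid.
  w = -9: √(4) = 2, while w + 7 = -2 — extraneous.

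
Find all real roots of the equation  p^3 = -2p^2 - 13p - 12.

p = -1

Rearrange: p^3 + 2p^2 + 13p + 12 = 0.
Possible rational roots are divisors of 12. Testing p = -1 gives 0, so (p + 1) is a factor.
Divide: p^3 + 2p^2 + 13p + 12 = (p + 1)(p^2 + p + 12).
The quadratic p^2 + p + 12 has discriminant -47 < 0, so no further real roots.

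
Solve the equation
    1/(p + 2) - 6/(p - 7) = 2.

p = -1.2122 or p = 3.7122

Multiply both sides by (p + 2)(p - 7):
(p - 7) - 6(p + 2) = 2(p + 2)(p - 7).
Expand and collect terms: 2p^2 - 5p - 9 = 0.
By the quadratic formula, p = (5 +/- sqrt(97)) / 4, so p ~= 3.7122 or p ~= -1.2122.
Neither value makes a denominator zero (p != -2, p != 7), so both are valid.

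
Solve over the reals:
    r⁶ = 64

r = -2 or r = 2

Let u = r³. The equation becomes u² - 64 = 0.
Factor: (u + 8)(u - 8) = 0, so u = -8 or u = 8.
r³ = -8 gives r = -2.
r³ = 8 gives r = 2.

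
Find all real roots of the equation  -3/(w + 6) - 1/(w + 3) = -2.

Multiply both sides by (w + 6)(w + 3):
-3(w + 3) - (w + 6) = -2(w + 6)(w + 3).
Expand and collect terms: -2w^2 - 14w - 21 = 0.
By the quadratic formula, w = (14 +/- sqrt(28)) / -4, so w ~= -4.8229 or w ~= -2.1771.
Neither value makes a denominator zero (w != -6, w != -3), so both are valid.

w = -4.8229 or w = -2.1771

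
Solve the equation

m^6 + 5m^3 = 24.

Let u = m^3. The equation becomes u^2 + 5u - 24 = 0.
Factor: (u + 8)(u - 3) = 0, so u = -8 or u = 3.
m^3 = -8 gives m = -2.
m^3 = 3 gives m = (3)^(1/3) ~= 1.4422.

m = -2 or m = 1.4422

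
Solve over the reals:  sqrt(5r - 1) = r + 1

r = 1 or r = 2

Square both sides: 5r - 1 = (r + 1)^2.
Expand and rearrange: r^2 - 3r + 2 = 0.
Solving gives r = 2 or r = 1.
Check each candidate in the original equation:
  r = 2: sqrt(9) = 3, while r + 1 = 3 — valid.
  r = 1: sqrt(4) = 2, while r + 1 = 2 — valid.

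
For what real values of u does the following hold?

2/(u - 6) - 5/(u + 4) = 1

u = -8.3899 or u = 7.3899

Multiply both sides by (u - 6)(u + 4):
2(u + 4) - 5(u - 6) = (u - 6)(u + 4).
Expand and collect terms: u² + u - 62 = 0.
By the quadratic formula, u = (-1 ± √249) / 2, so u ≈ 7.3899 or u ≈ -8.3899.
Neither value makes a denominator zero (u ≠ 6, u ≠ -4), so both are valid.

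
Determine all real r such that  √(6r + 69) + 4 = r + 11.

Isolate the radical: √(6r + 69) = r + 7.
Square both sides: 6r + 69 = (r + 7)².
Expand and rearrange: r² + 8r - 20 = 0.
Solving gives r = 2 or r = -10.
Check each candidate in the original equation:
  r = 2: √(81) = 9, while r + 7 = 9 — valid.
  r = -10: √(9) = 3, while r + 7 = -3 — extraneous.

r = 2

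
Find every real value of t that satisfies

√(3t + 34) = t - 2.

t = 10

Square both sides: 3t + 34 = (t - 2)².
Expand and rearrange: t² - 7t - 30 = 0.
Solving gives t = 10 or t = -3.
Check each candidate in the original equation:
  t = 10: √(64) = 8, while t - 2 = 8 — valid.
  t = -3: √(25) = 5, while t - 2 = -5 — extraneous.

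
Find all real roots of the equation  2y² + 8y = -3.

y = -3.5811 or y = -0.4189

Rearrange to standard form: 2y² + 8y + 3 = 0.
Discriminant: (8)² − 4·2·3 = 40.
Quadratic formula: y = (-8 ± √40) / 4.
So y = -2 + √(10)/2 ≈ -0.4189 or y = -2 - √(10)/2 ≈ -3.5811.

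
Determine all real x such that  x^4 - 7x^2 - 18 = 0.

Let u = x^2. The equation becomes u^2 - 7u - 18 = 0.
Factor: (u - 9)(u + 2) = 0, so u = 9 or u = -2.
x^2 = 9 gives x = +/-3.
x^2 = -2 < 0 has no real solution.

x = -3 or x = 3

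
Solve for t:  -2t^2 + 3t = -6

Rearrange to standard form: -2t^2 + 3t + 6 = 0.
Discriminant: (3)^2 - 4*(-2)*6 = 57.
Quadratic formula: t = (-3 +/- sqrt(57)) / (-4).
So t = 3/4 - sqrt(57)/4 ~= -1.1375 or t = 3/4 + sqrt(57)/4 ~= 2.6375.

t = -1.1375 or t = 2.6375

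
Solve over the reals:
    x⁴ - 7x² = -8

x = -2.3583 or x = -1.1994 or x = 1.1994 or x = 2.3583

Let u = x². The equation becomes u² - 7u + 8 = 0.
By the quadratic formula, u = √(17)/2 + 7/2 or u = 7/2 - √(17)/2.
x² = √(17)/2 + 7/2 gives x = ±√(√(17)/2 + 7/2) ≈ ±2.3583.
x² = 7/2 - √(17)/2 gives x = ±√(7/2 - √(17)/2) ≈ ±1.1994.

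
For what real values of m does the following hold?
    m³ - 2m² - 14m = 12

Rearrange: m³ - 2m² - 14m - 12 = 0.
Possible rational roots are divisors of -12. Testing m = -2 gives 0, so (m + 2) is a factor.
Divide: m³ - 2m² - 14m - 12 = (m + 2)(m² - 4m - 6).
Apply the quadratic formula to m² - 4m - 6 = 0: m = (4 ± √40)/2, i.e. m ≈ 5.1623 or m ≈ -1.1623.

m = -2 or m = -1.1623 or m = 5.1623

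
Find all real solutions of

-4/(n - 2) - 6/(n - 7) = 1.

n = -5.6235 or n = 4.6235

Multiply both sides by (n - 2)(n - 7):
-4(n - 7) - 6(n - 2) = (n - 2)(n - 7).
Expand and collect terms: n² + n - 26 = 0.
By the quadratic formula, n = (-1 ± √105) / 2, so n ≈ 4.6235 or n ≈ -5.6235.
Neither value makes a denominator zero (n ≠ 2, n ≠ 7), so both are valid.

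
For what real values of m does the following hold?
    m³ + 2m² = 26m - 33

Rearrange: m³ + 2m² - 26m + 33 = 0.
Possible rational roots are divisors of 33. Testing m = 3 gives 0, so (m - 3) is a factor.
Divide: m³ + 2m² - 26m + 33 = (m - 3)(m² + 5m - 11).
Apply the quadratic formula to m² + 5m - 11 = 0: m = (-5 ± √69)/2, i.e. m ≈ 1.6533 or m ≈ -6.6533.

m = -6.6533 or m = 1.6533 or m = 3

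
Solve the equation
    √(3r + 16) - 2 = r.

Isolate the radical: √(3r + 16) = r + 2.
Square both sides: 3r + 16 = (r + 2)².
Expand and rearrange: r² + r - 12 = 0.
Solving gives r = 3 or r = -4.
Check each candidate in the original equation:
  r = 3: √(25) = 5, while r + 2 = 5 — valid.
  r = -4: √(4) = 2, while r + 2 = -2 — extraneous.

r = 3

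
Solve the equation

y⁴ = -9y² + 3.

y = -0.5673 or y = 0.5673

Let u = y². The equation becomes u² + 9u - 3 = 0.
By the quadratic formula, u = -9/2 + √(93)/2 or u = -√(93)/2 - 9/2.
y² = -9/2 + √(93)/2 gives y = ±√(-9/2 + √(93)/2) ≈ ±0.5673.
y² = -√(93)/2 - 9/2 < 0 has no real solution.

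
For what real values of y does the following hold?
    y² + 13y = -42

Bring every term to one side: y² + 13y + 42 = 0.
Factor: (y + 7)(y + 6) = 0.
So y = -7 or y = -6.

y = -7 or y = -6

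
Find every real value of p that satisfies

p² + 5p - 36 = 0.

Factor: (p + 9)(p - 4) = 0.
So p = -9 or p = 4.

p = -9 or p = 4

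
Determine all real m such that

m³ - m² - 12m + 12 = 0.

Possible rational roots are divisors of 12. Testing m = 1 gives 0, so (m - 1) is a factor.
Divide: m³ - m² - 12m + 12 = (m - 1)(m² - 12).
Apply the quadratic formula to m² - 12 = 0: m = (0 ± √48)/2, i.e. m ≈ 3.4641 or m ≈ -3.4641.

m = -3.4641 or m = 1 or m = 3.4641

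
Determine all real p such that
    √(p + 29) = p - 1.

Square both sides: p + 29 = (p - 1)².
Expand and rearrange: p² - 3p - 28 = 0.
Solving gives p = 7 or p = -4.
Check each candidate in the original equation:
  p = 7: √(36) = 6, while p - 1 = 6 — valid.
  p = -4: √(25) = 5, while p - 1 = -5 — extraneous.

p = 7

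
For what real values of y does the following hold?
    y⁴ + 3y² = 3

y = -0.8895 or y = 0.8895

Let u = y². The equation becomes u² + 3u - 3 = 0.
By the quadratic formula, u = -3/2 + √(21)/2 or u = -√(21)/2 - 3/2.
y² = -3/2 + √(21)/2 gives y = ±√(-3/2 + √(21)/2) ≈ ±0.8895.
y² = -√(21)/2 - 3/2 < 0 has no real solution.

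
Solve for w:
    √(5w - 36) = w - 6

Square both sides: 5w - 36 = (w - 6)².
Expand and rearrange: w² - 17w + 72 = 0.
Solving gives w = 9 or w = 8.
Check each candidate in the original equation:
  w = 9: √(9) = 3, while w - 6 = 3 — valid.
  w = 8: √(4) = 2, while w - 6 = 2 — valid.

w = 8 or w = 9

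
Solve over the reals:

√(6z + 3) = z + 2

Square both sides: 6z + 3 = (z + 2)².
Expand and rearrange: z² - 2z + 1 = 0.
This gives the repeated root z = 1.
Check in the original equation:
  z = 1: √(9) = 3, while z + 2 = 3 — valid.

z = 1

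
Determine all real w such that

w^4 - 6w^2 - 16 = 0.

Let u = w^2. The equation becomes u^2 - 6u - 16 = 0.
Factor: (u - 8)(u + 2) = 0, so u = 8 or u = -2.
w^2 = 8 gives w = +/-2*sqrt(2) ~= +/-2.8284.
w^2 = -2 < 0 has no real solution.

w = -2.8284 or w = 2.8284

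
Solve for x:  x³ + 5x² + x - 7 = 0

Possible rational roots are divisors of -7. Testing x = 1 gives 0, so (x - 1) is a factor.
Divide: x³ + 5x² + x - 7 = (x - 1)(x² + 6x + 7).
Apply the quadratic formula to x² + 6x + 7 = 0: x = (-6 ± √8)/2, i.e. x ≈ -1.5858 or x ≈ -4.4142.

x = -4.4142 or x = -1.5858 or x = 1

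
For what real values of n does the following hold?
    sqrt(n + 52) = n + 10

n = -3

Square both sides: n + 52 = (n + 10)^2.
Expand and rearrange: n^2 + 19n + 48 = 0.
Solving gives n = -3 or n = -16.
Check each candidate in the original equation:
  n = -3: sqrt(49) = 7, while n + 10 = 7 — valid.
  n = -16: sqrt(36) = 6, while n + 10 = -6 — extraneous.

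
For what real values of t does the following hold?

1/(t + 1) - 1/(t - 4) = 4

Multiply both sides by (t + 1)(t - 4):
(t - 4) - (t + 1) = 4(t + 1)(t - 4).
Expand and collect terms: 4t^2 - 12t - 11 = 0.
By the quadratic formula, t = (12 +/- sqrt(320)) / 8, so t ~= 3.7361 or t ~= -0.7361.
Neither value makes a denominator zero (t != -1, t != 4), so both are valid.

t = -0.7361 or t = 3.7361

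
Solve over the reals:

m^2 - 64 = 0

m = -8 or m = 8

Factor: (m - 8)(m + 8) = 0.
So m = 8 or m = -8.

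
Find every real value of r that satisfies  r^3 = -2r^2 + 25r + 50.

Rearrange: r^3 + 2r^2 - 25r - 50 = 0.
Possible rational roots are divisors of -50. Testing r = -5 gives 0, so (r + 5) is a factor.
Divide: r^3 + 2r^2 - 25r - 50 = (r + 5)(r^2 - 3r - 10).
Factor the quadratic: r = 5 or r = -2.

r = -5 or r = -2 or r = 5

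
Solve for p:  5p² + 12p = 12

Rearrange to standard form: 5p² + 12p - 12 = 0.
Discriminant: (12)² − 4·5·(-12) = 384.
Quadratic formula: p = (-12 ± √384) / 10.
So p = -6/5 + 4·√(6)/5 ≈ 0.7596 or p = -4·√(6)/5 - 6/5 ≈ -3.1596.

p = -3.1596 or p = 0.7596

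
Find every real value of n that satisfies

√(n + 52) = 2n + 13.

Square both sides: n + 52 = (2n + 13)².
Expand and rearrange: 4n² + 51n + 117 = 0.
Solving gives n = -3 or n = -9.75.
Check each candidate in the original equation:
  n = -3: √(49) = 7, while 2n + 13 = 7 — valid.
  n = -9.75: √(42.25) = 6.5, while 2n + 13 = -6.5 — extraneous.

n = -3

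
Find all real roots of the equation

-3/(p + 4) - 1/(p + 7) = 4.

Multiply both sides by (p + 4)(p + 7):
-3(p + 7) - (p + 4) = 4(p + 4)(p + 7).
Expand and collect terms: 4p² + 48p + 137 = 0.
By the quadratic formula, p = (-48 ± √112) / 8, so p ≈ -4.6771 or p ≈ -7.3229.
Neither value makes a denominator zero (p ≠ -4, p ≠ -7), so both are valid.

p = -7.3229 or p = -4.6771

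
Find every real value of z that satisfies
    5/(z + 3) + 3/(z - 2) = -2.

z = -6.0707 or z = 1.0707

Multiply both sides by (z + 3)(z - 2):
5(z - 2) + 3(z + 3) = -2(z + 3)(z - 2).
Expand and collect terms: -2z² - 10z + 13 = 0.
By the quadratic formula, z = (10 ± √204) / -4, so z ≈ -6.0707 or z ≈ 1.0707.
Neither value makes a denominator zero (z ≠ -3, z ≠ 2), so both are valid.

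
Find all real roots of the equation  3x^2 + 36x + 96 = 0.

x = -8 or x = -4

Factor: 3(x + 4)(x + 8) = 0.
So x = -4 or x = -8.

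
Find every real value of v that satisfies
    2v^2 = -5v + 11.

v = -3.9075 or v = 1.4075

Rearrange to standard form: 2v^2 + 5v - 11 = 0.
Discriminant: (5)^2 - 4*2*(-11) = 113.
Quadratic formula: v = (-5 +/- sqrt(113)) / 4.
So v = -5/4 + sqrt(113)/4 ~= 1.4075 or v = -sqrt(113)/4 - 5/4 ~= -3.9075.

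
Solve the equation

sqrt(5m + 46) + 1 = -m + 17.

Isolate the radical: sqrt(5m + 46) = -m + 16.
Square both sides: 5m + 46 = (-m + 16)^2.
Expand and rearrange: m^2 - 37m + 210 = 0.
Solving gives m = 30 or m = 7.
Check each candidate in the original equation:
  m = 30: sqrt(196) = 14, while -m + 16 = -14 — extraneous.
  m = 7: sqrt(81) = 9, while -m + 16 = 9 — valid.

m = 7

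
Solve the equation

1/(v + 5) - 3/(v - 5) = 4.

Multiply both sides by (v + 5)(v - 5):
(v - 5) - 3(v + 5) = 4(v + 5)(v - 5).
Expand and collect terms: 4v^2 + 2v - 80 = 0.
By the quadratic formula, v = (-2 +/- sqrt(1284)) / 8, so v ~= 4.2291 or v ~= -4.7291.
Neither value makes a denominator zero (v != -5, v != 5), so both are valid.

v = -4.7291 or v = 4.2291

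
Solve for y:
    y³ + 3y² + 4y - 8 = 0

y = 1

Possible rational roots are divisors of -8. Testing y = 1 gives 0, so (y - 1) is a factor.
Divide: y³ + 3y² + 4y - 8 = (y - 1)(y² + 4y + 8).
The quadratic y² + 4y + 8 has discriminant -16 < 0, so no further real roots.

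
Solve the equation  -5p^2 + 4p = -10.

Rearrange to standard form: -5p^2 + 4p + 10 = 0.
Discriminant: (4)^2 - 4*(-5)*10 = 216.
Quadratic formula: p = (-4 +/- sqrt(216)) / (-10).
So p = 2/5 - 3*sqrt(6)/5 ~= -1.0697 or p = 2/5 + 3*sqrt(6)/5 ~= 1.8697.

p = -1.0697 or p = 1.8697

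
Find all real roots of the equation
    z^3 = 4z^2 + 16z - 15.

Rearrange: z^3 - 4z^2 - 16z + 15 = 0.
Possible rational roots are divisors of 15. Testing z = -3 gives 0, so (z + 3) is a factor.
Divide: z^3 - 4z^2 - 16z + 15 = (z + 3)(z^2 - 7z + 5).
Apply the quadratic formula to z^2 - 7z + 5 = 0: z = (7 +/- sqrt(29))/2, i.e. z ~= 6.1926 or z ~= 0.8074.

z = -3 or z = 0.8074 or z = 6.1926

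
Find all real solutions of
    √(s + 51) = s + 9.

s = -2

Square both sides: s + 51 = (s + 9)².
Expand and rearrange: s² + 17s + 30 = 0.
Solving gives s = -2 or s = -15.
Check each candidate in the original equation:
  s = -2: √(49) = 7, while s + 9 = 7 — valid.
  s = -15: √(36) = 6, while s + 9 = -6 — extraneous.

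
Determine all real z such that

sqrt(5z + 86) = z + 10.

z = -1

Square both sides: 5z + 86 = (z + 10)^2.
Expand and rearrange: z^2 + 15z + 14 = 0.
Solving gives z = -1 or z = -14.
Check each candidate in the original equation:
  z = -1: sqrt(81) = 9, while z + 10 = 9 — valid.
  z = -14: sqrt(16) = 4, while z + 10 = -4 — extraneous.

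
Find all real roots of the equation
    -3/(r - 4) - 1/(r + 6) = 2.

r = -6.5826 or r = 2.5826

Multiply both sides by (r - 4)(r + 6):
-3(r + 6) - (r - 4) = 2(r - 4)(r + 6).
Expand and collect terms: 2r^2 + 8r - 34 = 0.
By the quadratic formula, r = (-8 +/- sqrt(336)) / 4, so r ~= 2.5826 or r ~= -6.5826.
Neither value makes a denominator zero (r != 4, r != -6), so both are valid.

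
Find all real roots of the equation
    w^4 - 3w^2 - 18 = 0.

Let u = w^2. The equation becomes u^2 - 3u - 18 = 0.
Factor: (u - 6)(u + 3) = 0, so u = 6 or u = -3.
w^2 = 6 gives w = +/-sqrt(6) ~= +/-2.4495.
w^2 = -3 < 0 has no real solution.

w = -2.4495 or w = 2.4495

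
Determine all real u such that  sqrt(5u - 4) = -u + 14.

Square both sides: 5u - 4 = (-u + 14)^2.
Expand and rearrange: u^2 - 33u + 200 = 0.
Solving gives u = 25 or u = 8.
Check each candidate in the original equation:
  u = 25: sqrt(121) = 11, while -u + 14 = -11 — extraneous.
  u = 8: sqrt(36) = 6, while -u + 14 = 6 — valid.

u = 8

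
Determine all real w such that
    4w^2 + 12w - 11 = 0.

Discriminant: (12)^2 - 4*4*(-11) = 320.
Quadratic formula: w = (-12 +/- sqrt(320)) / 8.
So w = -3/2 + sqrt(5) ~= 0.7361 or w = -sqrt(5) - 3/2 ~= -3.7361.

w = -3.7361 or w = 0.7361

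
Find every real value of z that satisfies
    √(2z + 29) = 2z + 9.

z = -2

Square both sides: 2z + 29 = (2z + 9)².
Expand and rearrange: 4z² + 34z + 52 = 0.
Solving gives z = -2 or z = -6.5.
Check each candidate in the original equation:
  z = -2: √(25) = 5, while 2z + 9 = 5 — valid.
  z = -6.5: √(16) = 4, while 2z + 9 = -4 — extraneous.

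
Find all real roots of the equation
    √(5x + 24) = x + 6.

x = -4 or x = -3

Square both sides: 5x + 24 = (x + 6)².
Expand and rearrange: x² + 7x + 12 = 0.
Solving gives x = -3 or x = -4.
Check each candidate in the original equation:
  x = -3: √(9) = 3, while x + 6 = 3 — valid.
  x = -4: √(4) = 2, while x + 6 = 2 — valid.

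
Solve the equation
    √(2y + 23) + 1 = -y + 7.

y = 1

Isolate the radical: √(2y + 23) = -y + 6.
Square both sides: 2y + 23 = (-y + 6)².
Expand and rearrange: y² - 14y + 13 = 0.
Solving gives y = 13 or y = 1.
Check each candidate in the original equation:
  y = 13: √(49) = 7, while -y + 6 = -7 — extraneous.
  y = 1: √(25) = 5, while -y + 6 = 5 — valid.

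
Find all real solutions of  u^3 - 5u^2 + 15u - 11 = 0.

u = 1

Possible rational roots are divisors of -11. Testing u = 1 gives 0, so (u - 1) is a factor.
Divide: u^3 - 5u^2 + 15u - 11 = (u - 1)(u^2 - 4u + 11).
The quadratic u^2 - 4u + 11 has discriminant -28 < 0, so no further real roots.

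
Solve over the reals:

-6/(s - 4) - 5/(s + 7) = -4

s = -5.9143 or s = 5.6643

Multiply both sides by (s - 4)(s + 7):
-6(s + 7) - 5(s - 4) = -4(s - 4)(s + 7).
Expand and collect terms: -4s² - s + 134 = 0.
By the quadratic formula, s = (1 ± √2145) / -8, so s ≈ -5.9143 or s ≈ 5.6643.
Neither value makes a denominator zero (s ≠ 4, s ≠ -7), so both are valid.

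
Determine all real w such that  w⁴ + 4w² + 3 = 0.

No real solutions.

Let u = w². The equation becomes u² + 4u + 3 = 0.
Factor: (u + 1)(u + 3) = 0, so u = -1 or u = -3.
w² = -1 < 0 has no real solution.
w² = -3 < 0 has no real solution.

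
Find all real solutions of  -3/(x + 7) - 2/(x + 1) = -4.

x = -6.3145 or x = -0.4355

Multiply both sides by (x + 7)(x + 1):
-3(x + 1) - 2(x + 7) = -4(x + 7)(x + 1).
Expand and collect terms: -4x² - 27x - 11 = 0.
By the quadratic formula, x = (27 ± √553) / -8, so x ≈ -6.3145 or x ≈ -0.4355.
Neither value makes a denominator zero (x ≠ -7, x ≠ -1), so both are valid.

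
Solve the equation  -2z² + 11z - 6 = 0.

Discriminant: (11)² − 4·(-2)·(-6) = 73.
Quadratic formula: z = (-11 ± √73) / (-4).
So z = 11/4 - √(73)/4 ≈ 0.614 or z = √(73)/4 + 11/4 ≈ 4.886.

z = 0.614 or z = 4.886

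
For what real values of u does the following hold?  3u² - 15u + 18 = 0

u = 2 or u = 3

Factor: 3(u - 2)(u - 3) = 0.
So u = 2 or u = 3.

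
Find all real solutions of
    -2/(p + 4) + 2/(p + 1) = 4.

p = -4.4365 or p = -0.5635

Multiply both sides by (p + 4)(p + 1):
-2(p + 1) + 2(p + 4) = 4(p + 4)(p + 1).
Expand and collect terms: 4p² + 20p + 10 = 0.
By the quadratic formula, p = (-20 ± √240) / 8, so p ≈ -0.5635 or p ≈ -4.4365.
Neither value makes a denominator zero (p ≠ -4, p ≠ -1), so both are valid.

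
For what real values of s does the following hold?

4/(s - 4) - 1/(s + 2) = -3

s = -1.5616 or s = 2.5616

Multiply both sides by (s - 4)(s + 2):
4(s + 2) - (s - 4) = -3(s - 4)(s + 2).
Expand and collect terms: -3s² + 3s + 12 = 0.
By the quadratic formula, s = (-3 ± √153) / -6, so s ≈ -1.5616 or s ≈ 2.5616.
Neither value makes a denominator zero (s ≠ 4, s ≠ -2), so both are valid.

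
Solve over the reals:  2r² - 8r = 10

r = -1 or r = 5

Bring every term to one side: 2r² - 8r - 10 = 0.
Factor: 2(r - 5)(r + 1) = 0.
So r = 5 or r = -1.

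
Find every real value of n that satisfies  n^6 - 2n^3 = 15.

Let u = n^3. The equation becomes u^2 - 2u - 15 = 0.
Factor: (u + 3)(u - 5) = 0, so u = -3 or u = 5.
n^3 = -3 gives n = -(3)^(1/3) ~= -1.4422.
n^3 = 5 gives n = (5)^(1/3) ~= 1.71.

n = -1.4422 or n = 1.71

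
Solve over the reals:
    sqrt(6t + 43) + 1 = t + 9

t = -7 or t = -3

Isolate the radical: sqrt(6t + 43) = t + 8.
Square both sides: 6t + 43 = (t + 8)^2.
Expand and rearrange: t^2 + 10t + 21 = 0.
Solving gives t = -3 or t = -7.
Check each candidate in the original equation:
  t = -3: sqrt(25) = 5, while t + 8 = 5 — valid.
  t = -7: sqrt(1) = 1, while t + 8 = 1 — valid.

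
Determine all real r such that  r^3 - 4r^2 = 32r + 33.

r = -3 or r = -1.3218 or r = 8.3218

Rearrange: r^3 - 4r^2 - 32r - 33 = 0.
Possible rational roots are divisors of -33. Testing r = -3 gives 0, so (r + 3) is a factor.
Divide: r^3 - 4r^2 - 32r - 33 = (r + 3)(r^2 - 7r - 11).
Apply the quadratic formula to r^2 - 7r - 11 = 0: r = (7 +/- sqrt(93))/2, i.e. r ~= 8.3218 or r ~= -1.3218.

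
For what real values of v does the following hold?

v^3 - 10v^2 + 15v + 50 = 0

Possible rational roots are divisors of 50. Testing v = 5 gives 0, so (v - 5) is a factor.
Divide: v^3 - 10v^2 + 15v + 50 = (v - 5)(v^2 - 5v - 10).
Apply the quadratic formula to v^2 - 5v - 10 = 0: v = (5 +/- sqrt(65))/2, i.e. v ~= 6.5311 or v ~= -1.5311.

v = -1.5311 or v = 5 or v = 6.5311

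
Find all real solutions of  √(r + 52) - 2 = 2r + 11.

r = -3

Isolate the radical: √(r + 52) = 2r + 13.
Square both sides: r + 52 = (2r + 13)².
Expand and rearrange: 4r² + 51r + 117 = 0.
Solving gives r = -3 or r = -9.75.
Check each candidate in the original equation:
  r = -3: √(49) = 7, while 2r + 13 = 7 — valid.
  r = -9.75: √(42.25) = 6.5, while 2r + 13 = -6.5 — extraneous.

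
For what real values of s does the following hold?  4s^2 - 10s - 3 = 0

s = -0.2707 or s = 2.7707

Discriminant: (-10)^2 - 4*4*(-3) = 148.
Quadratic formula: s = (10 +/- sqrt(148)) / 8.
So s = 5/4 + sqrt(37)/4 ~= 2.7707 or s = 5/4 - sqrt(37)/4 ~= -0.2707.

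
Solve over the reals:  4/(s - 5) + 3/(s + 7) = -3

s = -8.1132 or s = 3.7799

Multiply both sides by (s - 5)(s + 7):
4(s + 7) + 3(s - 5) = -3(s - 5)(s + 7).
Expand and collect terms: -3s^2 - 13s + 92 = 0.
By the quadratic formula, s = (13 +/- sqrt(1273)) / -6, so s ~= -8.1132 or s ~= 3.7799.
Neither value makes a denominator zero (s != 5, s != -7), so both are valid.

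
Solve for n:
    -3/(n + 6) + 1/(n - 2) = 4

Multiply both sides by (n + 6)(n - 2):
-3(n - 2) + (n + 6) = 4(n + 6)(n - 2).
Expand and collect terms: 4n² + 18n - 60 = 0.
By the quadratic formula, n = (-18 ± √1284) / 8, so n ≈ 2.2291 or n ≈ -6.7291.
Neither value makes a denominator zero (n ≠ -6, n ≠ 2), so both are valid.

n = -6.7291 or n = 2.2291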